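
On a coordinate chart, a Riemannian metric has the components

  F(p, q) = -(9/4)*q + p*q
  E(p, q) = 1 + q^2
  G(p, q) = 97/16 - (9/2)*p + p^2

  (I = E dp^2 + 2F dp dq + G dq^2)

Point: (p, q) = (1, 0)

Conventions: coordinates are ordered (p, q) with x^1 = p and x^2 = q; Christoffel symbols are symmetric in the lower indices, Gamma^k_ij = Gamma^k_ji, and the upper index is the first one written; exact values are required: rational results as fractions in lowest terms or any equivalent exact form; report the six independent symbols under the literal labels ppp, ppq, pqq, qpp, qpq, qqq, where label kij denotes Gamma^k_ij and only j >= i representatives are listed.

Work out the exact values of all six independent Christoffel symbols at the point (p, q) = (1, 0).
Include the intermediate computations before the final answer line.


E = 1, F = 0, G = 41/16 at the point
E_p = 0, E_q = 0, F_p = 0, F_q = -5/4, G_p = -5/2, G_q = 0
EG - F^2 = 41/16;  g^inv = (16/41) * [[41/16, 0], [0, 1]]
first-kind symbols [ij,l] = (1/2)(d_i g_jl + d_j g_il - d_l g_ij): [pp,p] = E_p/2 = 0, [pp,q] = F_p - E_q/2 = 0, [pq,p] = E_q/2 = 0, [pq,q] = G_p/2 = -5/4, [qq,p] = F_q - G_p/2 = 0, [qq,q] = G_q/2 = 0
Gamma^p_ij = (G*[ij,p] - F*[ij,q])/(EG - F^2), Gamma^q_ij = (E*[ij,q] - F*[ij,p])/(EG - F^2)

Answer: Gamma_ppp = 0, Gamma_ppq = 0, Gamma_pqq = 0, Gamma_qpp = 0, Gamma_qpq = -20/41, Gamma_qqq = 0


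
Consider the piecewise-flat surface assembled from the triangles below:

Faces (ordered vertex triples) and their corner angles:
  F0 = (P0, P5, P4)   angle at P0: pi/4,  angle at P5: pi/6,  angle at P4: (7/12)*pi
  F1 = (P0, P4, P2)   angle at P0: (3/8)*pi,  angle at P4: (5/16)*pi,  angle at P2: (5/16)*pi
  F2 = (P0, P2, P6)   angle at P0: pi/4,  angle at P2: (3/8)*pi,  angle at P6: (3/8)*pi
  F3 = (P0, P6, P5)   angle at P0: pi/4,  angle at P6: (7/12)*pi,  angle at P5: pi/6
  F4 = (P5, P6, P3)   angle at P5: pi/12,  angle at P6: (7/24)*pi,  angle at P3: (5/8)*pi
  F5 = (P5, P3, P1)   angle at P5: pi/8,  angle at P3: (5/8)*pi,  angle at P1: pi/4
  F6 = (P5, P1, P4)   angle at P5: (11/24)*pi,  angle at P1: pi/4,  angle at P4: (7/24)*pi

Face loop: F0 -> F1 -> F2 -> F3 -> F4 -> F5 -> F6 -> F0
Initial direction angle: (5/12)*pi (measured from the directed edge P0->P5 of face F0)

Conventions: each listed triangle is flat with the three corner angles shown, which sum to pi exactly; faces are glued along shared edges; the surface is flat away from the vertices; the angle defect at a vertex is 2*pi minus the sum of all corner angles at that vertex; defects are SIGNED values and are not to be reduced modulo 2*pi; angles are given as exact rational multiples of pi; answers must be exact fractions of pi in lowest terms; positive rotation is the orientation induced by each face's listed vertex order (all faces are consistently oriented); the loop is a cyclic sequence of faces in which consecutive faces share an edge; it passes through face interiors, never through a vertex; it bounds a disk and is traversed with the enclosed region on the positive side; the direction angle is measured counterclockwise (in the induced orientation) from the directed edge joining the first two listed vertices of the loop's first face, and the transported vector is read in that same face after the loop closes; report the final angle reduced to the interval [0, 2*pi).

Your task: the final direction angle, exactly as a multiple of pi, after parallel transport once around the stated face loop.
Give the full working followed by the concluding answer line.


enclosed vertex P0: corner angles sum to (9/8)*pi, defect = 2*pi - (9/8)*pi = (7/8)*pi
enclosed vertex P5: corner angles sum to pi, defect = 2*pi - pi = pi
holonomy = initial angle + sum of enclosed defects (mod 2*pi), positive in the induced orientation
final angle = (5/12)*pi + (15/8)*pi = (7/24)*pi (mod 2*pi)

Answer: final direction angle = (7/24)*pi


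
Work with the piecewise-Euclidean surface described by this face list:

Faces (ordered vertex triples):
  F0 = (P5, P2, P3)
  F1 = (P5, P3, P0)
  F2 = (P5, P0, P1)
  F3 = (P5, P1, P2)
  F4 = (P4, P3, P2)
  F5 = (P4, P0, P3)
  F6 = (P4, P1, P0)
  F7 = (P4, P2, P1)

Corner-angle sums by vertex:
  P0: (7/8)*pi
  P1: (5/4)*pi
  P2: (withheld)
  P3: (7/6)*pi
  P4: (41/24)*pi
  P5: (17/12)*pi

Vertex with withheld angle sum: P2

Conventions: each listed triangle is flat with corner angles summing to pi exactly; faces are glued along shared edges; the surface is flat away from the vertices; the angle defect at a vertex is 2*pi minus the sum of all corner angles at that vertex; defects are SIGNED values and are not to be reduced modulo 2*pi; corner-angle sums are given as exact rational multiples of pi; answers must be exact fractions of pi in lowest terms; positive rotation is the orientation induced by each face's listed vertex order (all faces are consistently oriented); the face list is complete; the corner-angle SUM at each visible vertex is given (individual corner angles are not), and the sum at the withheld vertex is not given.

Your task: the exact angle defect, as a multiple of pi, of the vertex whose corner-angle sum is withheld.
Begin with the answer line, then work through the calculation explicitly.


Answer: defect(P2) = (5/12)*pi

V = 6, E = 12, F = 8; chi = V - E + F = 2
Gauss-Bonnet: total defect = 2*pi*chi = 4*pi; visible defects sum to (43/12)*pi


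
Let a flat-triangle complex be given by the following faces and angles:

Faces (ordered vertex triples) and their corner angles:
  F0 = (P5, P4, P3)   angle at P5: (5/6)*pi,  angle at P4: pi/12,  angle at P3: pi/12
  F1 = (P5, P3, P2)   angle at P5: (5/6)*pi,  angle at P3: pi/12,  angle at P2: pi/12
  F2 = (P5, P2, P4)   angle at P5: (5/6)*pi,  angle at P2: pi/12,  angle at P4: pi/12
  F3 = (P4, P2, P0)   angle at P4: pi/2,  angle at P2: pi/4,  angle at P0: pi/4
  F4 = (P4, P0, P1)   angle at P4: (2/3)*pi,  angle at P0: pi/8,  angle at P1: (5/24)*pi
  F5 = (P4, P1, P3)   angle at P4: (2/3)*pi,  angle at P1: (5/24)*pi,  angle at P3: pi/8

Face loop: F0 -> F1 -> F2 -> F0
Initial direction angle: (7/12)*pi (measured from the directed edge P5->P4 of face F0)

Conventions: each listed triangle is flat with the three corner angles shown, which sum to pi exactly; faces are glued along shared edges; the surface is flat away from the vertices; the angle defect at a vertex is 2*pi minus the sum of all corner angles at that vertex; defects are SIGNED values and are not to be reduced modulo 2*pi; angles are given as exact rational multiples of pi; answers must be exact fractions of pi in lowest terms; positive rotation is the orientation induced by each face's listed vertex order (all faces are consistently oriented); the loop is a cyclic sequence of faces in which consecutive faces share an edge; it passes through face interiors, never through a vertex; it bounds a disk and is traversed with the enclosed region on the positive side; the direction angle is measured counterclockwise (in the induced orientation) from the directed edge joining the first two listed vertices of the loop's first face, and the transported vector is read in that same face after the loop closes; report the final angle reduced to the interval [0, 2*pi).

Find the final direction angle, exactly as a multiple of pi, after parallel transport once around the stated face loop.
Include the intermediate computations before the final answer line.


enclosed vertex P5: corner angles sum to (5/2)*pi, defect = 2*pi - (5/2)*pi = -pi/2
by Gauss-Bonnet the loop rotates the vector by the enclosed defect sum (positive orientation, mod 2*pi)
final angle = (7/12)*pi - pi/2 = pi/12 (mod 2*pi)

Answer: final direction angle = pi/12


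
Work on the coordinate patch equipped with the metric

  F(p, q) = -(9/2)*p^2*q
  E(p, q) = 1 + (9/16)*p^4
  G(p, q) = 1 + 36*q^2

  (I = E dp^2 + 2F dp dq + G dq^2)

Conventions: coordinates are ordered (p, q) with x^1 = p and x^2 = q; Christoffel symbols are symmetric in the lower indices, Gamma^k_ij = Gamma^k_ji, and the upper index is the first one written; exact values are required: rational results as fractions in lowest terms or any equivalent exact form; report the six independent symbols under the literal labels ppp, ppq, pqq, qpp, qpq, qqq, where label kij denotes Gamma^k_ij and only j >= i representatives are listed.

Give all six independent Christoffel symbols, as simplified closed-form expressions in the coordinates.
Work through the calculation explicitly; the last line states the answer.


E = 1 + (9/16)*p^4; F = -(9/2)*p^2*q; G = 1 + 36*q^2
Gamma^k_ij = (1/2) g^{kl} (d_i g_jl + d_j g_il - d_l g_ij), with g^inv = (1/(EG-F^2)) [[G, -F], [-F, E]]
first partials: E_p = (9/4)*p^3, E_q = 0, F_p = -9*p*q, F_q = -(9/2)*p^2, G_p = 0, G_q = 72*q
D = EG - F^2 = 1 + 36*q^2 + (9/16)*p^4
expanded: Gamma^p_pp = (G E_p - 2F F_p + F E_q)/(2D), Gamma^p_pq = (G E_q - F G_p)/(2D), Gamma^p_qq = (2G F_q - G G_p - F G_q)/(2D), Gamma^q_pp = (2E F_p - E E_q - F E_p)/(2D), Gamma^q_pq = (E G_p - F E_q)/(2D), Gamma^q_qq = (E G_q - 2F F_q + F G_p)/(2D); substitute and cancel common factors

Answer: Gamma_ppp = 18*p^3/(9*p^4 + 576*q^2 + 16), Gamma_ppq = 0, Gamma_pqq = -72*p^2/(9*p^4 + 576*q^2 + 16), Gamma_qpp = -144*p*q/(9*p^4 + 576*q^2 + 16), Gamma_qpq = 0, Gamma_qqq = 576*q/(9*p^4 + 576*q^2 + 16)


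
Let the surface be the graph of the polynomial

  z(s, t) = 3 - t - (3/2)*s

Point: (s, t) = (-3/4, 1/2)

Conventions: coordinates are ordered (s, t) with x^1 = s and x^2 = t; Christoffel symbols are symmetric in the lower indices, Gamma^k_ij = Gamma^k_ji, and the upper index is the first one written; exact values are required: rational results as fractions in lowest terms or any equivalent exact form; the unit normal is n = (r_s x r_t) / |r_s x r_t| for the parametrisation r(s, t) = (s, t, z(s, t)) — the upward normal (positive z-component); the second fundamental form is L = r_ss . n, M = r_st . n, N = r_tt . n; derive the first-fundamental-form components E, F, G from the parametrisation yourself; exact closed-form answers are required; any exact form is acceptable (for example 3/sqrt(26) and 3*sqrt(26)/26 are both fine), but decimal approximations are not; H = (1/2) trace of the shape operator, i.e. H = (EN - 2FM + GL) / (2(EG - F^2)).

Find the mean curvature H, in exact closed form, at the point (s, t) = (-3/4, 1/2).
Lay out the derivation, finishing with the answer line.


z_s = -3/2, z_t = -1, z_ss = 0, z_st = 0, z_tt = 0
E = 13/4, F = 3/2, G = 2; answer radicand W^2 = 17/4
unnormalised second-form numerators: l = 0, m = 0, n = 0; L = l/sqrt(17/4), and similarly M = m/sqrt(W^2), N = n/sqrt(W^2)
H = (E*n - 2*F*m + G*l) / (2*(EG - F^2)*sqrt(W^2)); E*n - 2*F*m + G*l = 0, EG - F^2 = 17/4, so H = (0)/sqrt(17/4)

Answer: H = 0


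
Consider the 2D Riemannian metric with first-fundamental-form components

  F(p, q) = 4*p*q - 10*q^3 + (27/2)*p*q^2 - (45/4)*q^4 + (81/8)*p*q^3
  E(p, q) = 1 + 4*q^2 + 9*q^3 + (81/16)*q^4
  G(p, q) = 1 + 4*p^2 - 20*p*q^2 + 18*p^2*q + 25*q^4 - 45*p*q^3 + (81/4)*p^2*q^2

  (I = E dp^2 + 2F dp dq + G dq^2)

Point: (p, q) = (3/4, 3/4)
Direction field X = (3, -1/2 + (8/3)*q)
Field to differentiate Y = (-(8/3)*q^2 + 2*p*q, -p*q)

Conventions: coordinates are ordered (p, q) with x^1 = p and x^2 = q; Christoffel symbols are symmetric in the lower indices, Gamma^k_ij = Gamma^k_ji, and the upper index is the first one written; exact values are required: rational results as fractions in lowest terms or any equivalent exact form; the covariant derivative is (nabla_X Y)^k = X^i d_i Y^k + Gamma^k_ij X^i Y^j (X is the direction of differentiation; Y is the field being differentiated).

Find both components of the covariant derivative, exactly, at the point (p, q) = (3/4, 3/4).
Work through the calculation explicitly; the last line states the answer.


E = 35425/4096, F = 6903/2048, G = 2545/1024 at the point
E_p = 0, E_q = 7611/256, F_p = 7611/512, F_q = -2487/512, G_p = 1677/128, G_q = -1287/128
EG - F^2 = 41509/4096;  g^inv = (4096/41509) * [[2545/1024, -6903/2048], [-6903/2048, 35425/4096]]
first-kind symbols [ij,l] = (1/2)(d_i g_jl + d_j g_il - d_l g_ij): [pp,p] = E_p/2 = 0, [pp,q] = F_p - E_q/2 = 0, [pq,p] = E_q/2 = 7611/512, [pq,q] = G_p/2 = 1677/256, [qq,p] = F_q - G_p/2 = -5841/512, [qq,q] = G_q/2 = -1287/256
Gamma^p_ij = (G*[ij,p] - F*[ij,q])/(EG - F^2), Gamma^q_ij = (E*[ij,q] - F*[ij,p])/(EG - F^2)
Gamma_ppp = 0, Gamma_ppq = 60888/41509, Gamma_pqq = -46728/41509, Gamma_qpp = 0, Gamma_qpq = 2064/3193, Gamma_qqq = -1584/3193
X = (3, 3/2), Y = (-3/8, -9/16) at the point

Answer: (nabla_X Y)^p = -132879/83018, (nabla_X Y)^q = -112671/25544


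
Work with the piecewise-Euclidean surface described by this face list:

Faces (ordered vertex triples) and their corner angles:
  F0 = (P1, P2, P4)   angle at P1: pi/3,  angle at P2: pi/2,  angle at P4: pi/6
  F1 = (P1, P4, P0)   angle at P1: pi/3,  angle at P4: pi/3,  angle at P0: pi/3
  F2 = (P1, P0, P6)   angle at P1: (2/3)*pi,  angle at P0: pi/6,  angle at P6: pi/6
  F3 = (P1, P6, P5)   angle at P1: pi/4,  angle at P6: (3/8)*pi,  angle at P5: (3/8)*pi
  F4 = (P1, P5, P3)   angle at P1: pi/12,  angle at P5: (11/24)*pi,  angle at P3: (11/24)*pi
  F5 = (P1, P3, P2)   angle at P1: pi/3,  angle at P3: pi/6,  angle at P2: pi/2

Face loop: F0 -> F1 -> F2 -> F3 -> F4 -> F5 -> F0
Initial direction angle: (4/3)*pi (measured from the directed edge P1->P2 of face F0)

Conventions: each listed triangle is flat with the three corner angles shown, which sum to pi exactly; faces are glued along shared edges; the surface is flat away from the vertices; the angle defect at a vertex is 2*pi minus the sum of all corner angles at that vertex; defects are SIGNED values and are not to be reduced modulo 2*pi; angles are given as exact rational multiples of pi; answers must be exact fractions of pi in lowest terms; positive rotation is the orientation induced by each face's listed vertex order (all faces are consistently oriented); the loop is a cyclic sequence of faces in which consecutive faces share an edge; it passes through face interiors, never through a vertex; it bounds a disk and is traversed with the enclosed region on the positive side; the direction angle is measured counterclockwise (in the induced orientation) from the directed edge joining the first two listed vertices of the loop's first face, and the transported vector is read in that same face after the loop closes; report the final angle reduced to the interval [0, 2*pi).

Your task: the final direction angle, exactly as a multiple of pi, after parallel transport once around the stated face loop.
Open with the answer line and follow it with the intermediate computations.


Answer: final direction angle = (4/3)*pi

enclosed vertex P1: corner angles sum to 2*pi, defect = 2*pi - 2*pi = 0
the final direction is the initial angle plus the enclosed defects, taken mod 2*pi in the induced orientation
final angle = (4/3)*pi + 0 = (4/3)*pi (mod 2*pi)


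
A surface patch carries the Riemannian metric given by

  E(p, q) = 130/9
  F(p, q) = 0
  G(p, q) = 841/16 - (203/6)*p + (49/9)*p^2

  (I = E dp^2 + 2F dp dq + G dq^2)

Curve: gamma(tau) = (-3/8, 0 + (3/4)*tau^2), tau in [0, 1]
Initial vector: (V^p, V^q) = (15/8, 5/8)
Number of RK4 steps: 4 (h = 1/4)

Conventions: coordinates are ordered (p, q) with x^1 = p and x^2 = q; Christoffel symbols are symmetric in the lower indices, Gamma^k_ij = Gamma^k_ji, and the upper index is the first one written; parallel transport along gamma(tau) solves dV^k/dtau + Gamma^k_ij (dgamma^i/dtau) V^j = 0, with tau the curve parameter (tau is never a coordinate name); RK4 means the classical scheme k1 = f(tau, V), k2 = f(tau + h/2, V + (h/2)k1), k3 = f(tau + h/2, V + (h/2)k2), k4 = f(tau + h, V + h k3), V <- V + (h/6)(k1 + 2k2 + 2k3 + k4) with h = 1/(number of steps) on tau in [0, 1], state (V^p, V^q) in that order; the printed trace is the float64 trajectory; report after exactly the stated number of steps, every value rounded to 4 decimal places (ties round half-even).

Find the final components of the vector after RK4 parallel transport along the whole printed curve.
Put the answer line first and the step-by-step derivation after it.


Answer: V^p = 1.0860, V^q = 0.9496

gamma'(tau) = (0, (3/2)*tau); f(tau, V)^k = -Gamma^k_ij(gamma(tau)) gamma'^i(tau) V^j; h = 1/4; intermediate values shown to 6 dp
curve data and Christoffel symbols at the stage parameters:
  tau = 0.000000: gamma = (-0.375000, 0.000000), gamma' = (0.000000, 0.000000); Gamma_ppp = 0.000000, Gamma_ppq = 0.000000, Gamma_pqq = 1.312500, Gamma_qpp = 0.000000, Gamma_qpq = -0.287179, Gamma_qqq = 0.000000
  tau = 0.125000: gamma = (-0.375000, 0.011719), gamma' = (0.000000, 0.187500); Gamma_ppp = 0.000000, Gamma_ppq = 0.000000, Gamma_pqq = 1.312500, Gamma_qpp = 0.000000, Gamma_qpq = -0.287179, Gamma_qqq = 0.000000
  tau = 0.250000: gamma = (-0.375000, 0.046875), gamma' = (0.000000, 0.375000); Gamma_ppp = 0.000000, Gamma_ppq = 0.000000, Gamma_pqq = 1.312500, Gamma_qpp = 0.000000, Gamma_qpq = -0.287179, Gamma_qqq = 0.000000
  tau = 0.375000: gamma = (-0.375000, 0.105469), gamma' = (0.000000, 0.562500); Gamma_ppp = 0.000000, Gamma_ppq = 0.000000, Gamma_pqq = 1.312500, Gamma_qpp = 0.000000, Gamma_qpq = -0.287179, Gamma_qqq = 0.000000
  tau = 0.500000: gamma = (-0.375000, 0.187500), gamma' = (0.000000, 0.750000); Gamma_ppp = 0.000000, Gamma_ppq = 0.000000, Gamma_pqq = 1.312500, Gamma_qpp = 0.000000, Gamma_qpq = -0.287179, Gamma_qqq = 0.000000
  tau = 0.625000: gamma = (-0.375000, 0.292969), gamma' = (0.000000, 0.937500); Gamma_ppp = 0.000000, Gamma_ppq = 0.000000, Gamma_pqq = 1.312500, Gamma_qpp = 0.000000, Gamma_qpq = -0.287179, Gamma_qqq = 0.000000
  tau = 0.750000: gamma = (-0.375000, 0.421875), gamma' = (0.000000, 1.125000); Gamma_ppp = 0.000000, Gamma_ppq = 0.000000, Gamma_pqq = 1.312500, Gamma_qpp = 0.000000, Gamma_qpq = -0.287179, Gamma_qqq = 0.000000
  tau = 0.875000: gamma = (-0.375000, 0.574219), gamma' = (0.000000, 1.312500); Gamma_ppp = 0.000000, Gamma_ppq = 0.000000, Gamma_pqq = 1.312500, Gamma_qpp = 0.000000, Gamma_qpq = -0.287179, Gamma_qqq = 0.000000
  tau = 1.000000: gamma = (-0.375000, 0.750000), gamma' = (0.000000, 1.500000); Gamma_ppp = 0.000000, Gamma_ppq = 0.000000, Gamma_pqq = 1.312500, Gamma_qpp = 0.000000, Gamma_qpq = -0.287179, Gamma_qqq = 0.000000
step 0: V^p = 1.8750, V^q = 0.6250
step 1: k1 = (0.000000, 0.000000), k2 = (-0.153809, 0.100962), k3 = (-0.156914, 0.099926), k4 = (-0.319913, 0.197698); V <- V + (h/6)(k1 + 2k2 + 2k3 + k4): V^p = 1.8358, V^q = 0.6500
step 2: k1 = (-0.319911, 0.197699), k2 = (-0.498111, 0.290089), k3 = (-0.506638, 0.286491), k4 = (-0.710326, 0.368118); V <- V + (h/6)(k1 + 2k2 + 2k3 + k4): V^p = 1.7091, V^q = 0.7216
step 3: k1 = (-0.710327, 0.368118), k2 = (-0.944529, 0.436243), k3 = (-0.955007, 0.428361), k4 = (-1.223616, 0.475042); V <- V + (h/6)(k1 + 2k2 + 2k3 + k4): V^p = 1.4702, V^q = 0.8288
step 4: k1 = (-1.223751, 0.475002), k2 = (-1.529993, 0.496512), k3 = (-1.534625, 0.482083), k4 = (-1.868944, 0.468069); V <- V + (h/6)(k1 + 2k2 + 2k3 + k4): V^p = 1.0860, V^q = 0.9496


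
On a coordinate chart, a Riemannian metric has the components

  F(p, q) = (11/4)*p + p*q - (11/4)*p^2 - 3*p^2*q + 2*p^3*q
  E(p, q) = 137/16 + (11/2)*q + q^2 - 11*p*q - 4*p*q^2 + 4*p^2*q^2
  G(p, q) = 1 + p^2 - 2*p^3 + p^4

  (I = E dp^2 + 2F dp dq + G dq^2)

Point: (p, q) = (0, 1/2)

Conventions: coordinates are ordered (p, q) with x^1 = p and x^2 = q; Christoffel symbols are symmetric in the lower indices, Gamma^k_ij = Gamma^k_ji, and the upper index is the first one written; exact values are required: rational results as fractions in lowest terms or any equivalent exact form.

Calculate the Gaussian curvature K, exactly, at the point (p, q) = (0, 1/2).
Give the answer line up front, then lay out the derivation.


Answer: K = -256/34225

E = 185/16, F = 0, G = 1, EG - F^2 = 185/16 at the point
E_p = -13/2, E_q = 13/2, F_p = 13/4, F_q = 0, G_p = 0, G_q = 0
E_qq = 2, F_pq = 1, G_pp = 2
The intrinsic route: Brioschi's K = (det M1 - det M2)/(EG - F^2)^2.
M1 = [[-E_qq/2 + F_pq - G_pp/2, E_p/2, F_p - E_q/2], [F_q - G_p/2, E, F], [G_q/2, F, G]] = [[-1, -13/4, 0], [0, 185/16, 0], [0, 0, 1]]; det M1 = -185/16
M2 = [[0, E_q/2, G_p/2], [E_q/2, E, F], [G_p/2, F, G]] = [[0, 13/4, 0], [13/4, 185/16, 0], [0, 0, 1]]; det M2 = -169/16
det M1 - det M2 = -1; K = -1 / (185/16)^2 = -256/34225


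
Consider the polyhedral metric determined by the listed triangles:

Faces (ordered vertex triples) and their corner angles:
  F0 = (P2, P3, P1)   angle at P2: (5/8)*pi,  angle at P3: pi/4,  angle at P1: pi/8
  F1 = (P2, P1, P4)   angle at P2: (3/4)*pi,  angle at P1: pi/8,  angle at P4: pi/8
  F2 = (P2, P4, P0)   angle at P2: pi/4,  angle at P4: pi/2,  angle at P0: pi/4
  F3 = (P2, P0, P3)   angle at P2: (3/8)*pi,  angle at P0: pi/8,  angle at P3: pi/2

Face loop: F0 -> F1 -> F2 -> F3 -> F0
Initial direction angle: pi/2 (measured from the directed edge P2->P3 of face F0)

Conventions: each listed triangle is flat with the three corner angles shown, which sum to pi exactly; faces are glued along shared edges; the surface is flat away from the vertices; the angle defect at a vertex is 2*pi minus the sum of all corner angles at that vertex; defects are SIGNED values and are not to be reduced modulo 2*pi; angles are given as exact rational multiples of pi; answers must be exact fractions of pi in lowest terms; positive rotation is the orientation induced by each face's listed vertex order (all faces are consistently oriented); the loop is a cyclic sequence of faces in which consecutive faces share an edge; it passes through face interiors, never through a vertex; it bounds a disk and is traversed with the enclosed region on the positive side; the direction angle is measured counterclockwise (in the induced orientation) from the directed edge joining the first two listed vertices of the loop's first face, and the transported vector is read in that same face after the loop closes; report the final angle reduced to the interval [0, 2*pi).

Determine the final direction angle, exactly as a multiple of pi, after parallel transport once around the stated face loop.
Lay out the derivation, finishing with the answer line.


enclosed vertex P2: corner angles sum to 2*pi, defect = 2*pi - 2*pi = 0
by Gauss-Bonnet the loop rotates the vector by the enclosed defect sum (positive orientation, mod 2*pi)
final angle = pi/2 + 0 = pi/2 (mod 2*pi)

Answer: final direction angle = pi/2


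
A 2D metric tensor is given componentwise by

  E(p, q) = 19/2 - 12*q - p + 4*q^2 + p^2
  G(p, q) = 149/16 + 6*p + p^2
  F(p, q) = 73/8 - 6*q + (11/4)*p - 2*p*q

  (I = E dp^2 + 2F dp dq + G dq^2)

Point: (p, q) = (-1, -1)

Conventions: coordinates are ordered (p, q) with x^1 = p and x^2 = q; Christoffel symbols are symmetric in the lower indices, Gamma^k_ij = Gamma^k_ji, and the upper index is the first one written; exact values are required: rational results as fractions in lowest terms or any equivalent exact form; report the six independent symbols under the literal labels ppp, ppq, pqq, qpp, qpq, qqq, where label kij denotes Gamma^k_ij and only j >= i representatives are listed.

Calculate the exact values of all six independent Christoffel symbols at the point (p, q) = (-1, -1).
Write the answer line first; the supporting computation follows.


Answer: Gamma_ppp = -10208/701, Gamma_ppq = -4088/701, Gamma_pqq = -1656/701, Gamma_qpp = 26956/701, Gamma_qpq = 10160/701, Gamma_qqq = 3984/701

E = 55/2, F = 83/8, G = 69/16 at the point
E_p = -3, E_q = -20, F_p = 19/4, F_q = -4, G_p = 4, G_q = 0
EG - F^2 = 701/64;  g^inv = (64/701) * [[69/16, -83/8], [-83/8, 55/2]]
first-kind symbols [ij,l] = (1/2)(d_i g_jl + d_j g_il - d_l g_ij): [pp,p] = E_p/2 = -3/2, [pp,q] = F_p - E_q/2 = 59/4, [pq,p] = E_q/2 = -10, [pq,q] = G_p/2 = 2, [qq,p] = F_q - G_p/2 = -6, [qq,q] = G_q/2 = 0
Gamma^p_ij = (G*[ij,p] - F*[ij,q])/(EG - F^2), Gamma^q_ij = (E*[ij,q] - F*[ij,p])/(EG - F^2)


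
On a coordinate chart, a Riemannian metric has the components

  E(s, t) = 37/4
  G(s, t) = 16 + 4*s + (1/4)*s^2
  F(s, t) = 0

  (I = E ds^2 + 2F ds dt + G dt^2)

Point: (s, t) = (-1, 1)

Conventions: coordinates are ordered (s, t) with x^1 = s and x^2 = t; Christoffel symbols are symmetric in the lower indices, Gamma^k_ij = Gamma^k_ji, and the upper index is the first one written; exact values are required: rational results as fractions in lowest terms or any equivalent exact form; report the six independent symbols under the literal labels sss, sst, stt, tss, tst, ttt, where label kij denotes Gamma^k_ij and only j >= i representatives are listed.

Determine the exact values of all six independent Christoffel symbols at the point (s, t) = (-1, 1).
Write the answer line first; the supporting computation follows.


Answer: Gamma_sss = 0, Gamma_sst = 0, Gamma_stt = -7/37, Gamma_tss = 0, Gamma_tst = 1/7, Gamma_ttt = 0

E = 37/4, F = 0, G = 49/4 at the point
E_s = 0, E_t = 0, F_s = 0, F_t = 0, G_s = 7/2, G_t = 0
EG - F^2 = 1813/16;  g^inv = (16/1813) * [[49/4, 0], [0, 37/4]]
first-kind symbols [ij,l] = (1/2)(d_i g_jl + d_j g_il - d_l g_ij): [ss,s] = E_s/2 = 0, [ss,t] = F_s - E_t/2 = 0, [st,s] = E_t/2 = 0, [st,t] = G_s/2 = 7/4, [tt,s] = F_t - G_s/2 = -7/4, [tt,t] = G_t/2 = 0
Gamma^s_ij = (G*[ij,s] - F*[ij,t])/(EG - F^2), Gamma^t_ij = (E*[ij,t] - F*[ij,s])/(EG - F^2)


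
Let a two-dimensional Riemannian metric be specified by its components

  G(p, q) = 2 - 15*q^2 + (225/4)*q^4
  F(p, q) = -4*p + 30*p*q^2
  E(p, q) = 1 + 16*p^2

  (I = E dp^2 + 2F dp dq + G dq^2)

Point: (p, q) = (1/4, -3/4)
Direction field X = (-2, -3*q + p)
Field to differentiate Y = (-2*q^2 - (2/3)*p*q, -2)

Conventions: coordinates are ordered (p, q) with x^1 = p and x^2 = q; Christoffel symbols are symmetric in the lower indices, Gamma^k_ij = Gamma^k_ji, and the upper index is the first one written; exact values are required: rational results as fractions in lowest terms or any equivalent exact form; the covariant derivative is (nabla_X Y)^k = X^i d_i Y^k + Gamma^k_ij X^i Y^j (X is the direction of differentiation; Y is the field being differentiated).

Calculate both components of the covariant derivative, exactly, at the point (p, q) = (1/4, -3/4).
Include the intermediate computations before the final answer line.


E = 2, F = 103/32, G = 11633/1024 at the point
E_p = 8, E_q = 0, F_p = 103/8, F_q = -45/4, G_p = 0, G_q = -4635/64
EG - F^2 = 12657/1024;  g^inv = (1024/12657) * [[11633/1024, -103/32], [-103/32, 2]]
first-kind symbols [ij,l] = (1/2)(d_i g_jl + d_j g_il - d_l g_ij): [pp,p] = E_p/2 = 4, [pp,q] = F_p - E_q/2 = 103/8, [pq,p] = E_q/2 = 0, [pq,q] = G_p/2 = 0, [qq,p] = F_q - G_p/2 = -45/4, [qq,q] = G_q/2 = -4635/128
Gamma^p_ij = (G*[ij,p] - F*[ij,q])/(EG - F^2), Gamma^q_ij = (E*[ij,q] - F*[ij,p])/(EG - F^2)
Gamma_ppp = 4096/12657, Gamma_ppq = 0, Gamma_pqq = -3840/4219, Gamma_qpp = 13184/12657, Gamma_qpq = 0, Gamma_qqq = -12360/4219
X = (-2, 5/2), Y = (-1, -2) at the point

Answer: (nabla_X Y)^p = 190385/16876, (nabla_X Y)^q = 211768/12657


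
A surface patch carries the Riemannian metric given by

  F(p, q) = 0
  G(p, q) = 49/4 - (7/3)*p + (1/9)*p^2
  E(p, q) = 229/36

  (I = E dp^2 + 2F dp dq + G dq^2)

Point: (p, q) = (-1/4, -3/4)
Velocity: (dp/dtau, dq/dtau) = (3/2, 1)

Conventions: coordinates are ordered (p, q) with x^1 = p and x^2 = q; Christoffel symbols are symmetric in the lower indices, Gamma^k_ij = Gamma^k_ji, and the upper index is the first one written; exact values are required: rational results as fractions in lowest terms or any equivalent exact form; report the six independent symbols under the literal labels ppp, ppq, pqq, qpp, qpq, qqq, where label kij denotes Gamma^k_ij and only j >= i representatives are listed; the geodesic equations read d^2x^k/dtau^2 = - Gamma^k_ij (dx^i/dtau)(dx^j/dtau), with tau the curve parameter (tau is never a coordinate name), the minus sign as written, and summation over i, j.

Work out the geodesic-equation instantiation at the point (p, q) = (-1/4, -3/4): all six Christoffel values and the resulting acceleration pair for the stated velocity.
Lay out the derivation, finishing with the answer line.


E = 229/36, F = 0, G = 1849/144 at the point
E_p = 0, E_q = 0, F_p = 0, F_q = 0, G_p = -43/18, G_q = 0
EG - F^2 = 423421/5184;  g^inv = (5184/423421) * [[1849/144, 0], [0, 229/36]]
first-kind symbols [ij,l] = (1/2)(d_i g_jl + d_j g_il - d_l g_ij): [pp,p] = E_p/2 = 0, [pp,q] = F_p - E_q/2 = 0, [pq,p] = E_q/2 = 0, [pq,q] = G_p/2 = -43/36, [qq,p] = F_q - G_p/2 = 43/36, [qq,q] = G_q/2 = 0
Gamma^p_ij = (G*[ij,p] - F*[ij,q])/(EG - F^2), Gamma^q_ij = (E*[ij,q] - F*[ij,p])/(EG - F^2)
Gamma_ppp = 0, Gamma_ppq = 0, Gamma_pqq = 43/229, Gamma_qpp = 0, Gamma_qpq = -4/43, Gamma_qqq = 0
d^2p/dtau^2 = -(Gamma_ppp*(3/2)^2 + 2*Gamma_ppq*(3/2)*(1) + Gamma_pqq*(1)^2) = -43/229
d^2q/dtau^2 = -(Gamma_qpp*(3/2)^2 + 2*Gamma_qpq*(3/2)*(1) + Gamma_qqq*(1)^2) = 12/43

Answer: Gamma_ppp = 0, Gamma_ppq = 0, Gamma_pqq = 43/229, Gamma_qpp = 0, Gamma_qpq = -4/43, Gamma_qqq = 0; accelerations (d^2p/dtau^2, d^2q/dtau^2) = (-43/229, 12/43)


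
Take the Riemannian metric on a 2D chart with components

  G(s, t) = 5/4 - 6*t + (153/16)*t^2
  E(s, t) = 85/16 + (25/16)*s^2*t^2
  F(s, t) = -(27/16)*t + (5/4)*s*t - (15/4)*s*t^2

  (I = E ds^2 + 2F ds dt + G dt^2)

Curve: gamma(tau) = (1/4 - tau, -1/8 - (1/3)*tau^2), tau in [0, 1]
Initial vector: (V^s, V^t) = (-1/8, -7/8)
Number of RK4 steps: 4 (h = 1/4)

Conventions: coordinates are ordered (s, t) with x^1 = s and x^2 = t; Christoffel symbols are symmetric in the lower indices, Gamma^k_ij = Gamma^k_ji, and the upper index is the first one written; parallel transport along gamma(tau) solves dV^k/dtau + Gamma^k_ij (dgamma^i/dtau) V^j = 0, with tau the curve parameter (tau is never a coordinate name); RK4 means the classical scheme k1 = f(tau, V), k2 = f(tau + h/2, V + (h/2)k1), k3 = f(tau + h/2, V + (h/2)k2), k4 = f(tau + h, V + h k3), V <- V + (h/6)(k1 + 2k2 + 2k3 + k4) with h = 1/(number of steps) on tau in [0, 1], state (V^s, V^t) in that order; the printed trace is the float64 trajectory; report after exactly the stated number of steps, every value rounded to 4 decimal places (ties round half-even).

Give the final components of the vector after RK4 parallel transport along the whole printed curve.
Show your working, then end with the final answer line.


gamma'(tau) = (-1, -(2/3)*tau); f(tau, V)^k = -Gamma^k_ij(gamma(tau)) gamma'^i(tau) V^j; h = 1/4; intermediate values shown to 6 dp
curve data and Christoffel symbols at the stage parameters:
  tau = 0.000000: gamma = (0.250000, -0.125000), gamma' = (-1.000000, 0.000000); Gamma_sss = 0.003946, Gamma_sst = -0.002302, Gamma_stt = -0.157235, Gamma_tss = -0.094564, Gamma_tst = 0.000168, Gamma_ttt = -1.940339
  tau = 0.125000: gamma = (0.125000, -0.130208), gamma' = (-1.000000, -0.083333); Gamma_sss = 0.004303, Gamma_sst = -0.000600, Gamma_stt = -0.196116, Gamma_tss = -0.102118, Gamma_tst = 0.000052, Gamma_ttt = -1.918311
  tau = 0.250000: gamma = (0.000000, -0.145833), gamma' = (-1.000000, -0.166667); Gamma_sss = 0.005239, Gamma_sst = 0.000000, Gamma_stt = -0.231349, Gamma_tss = -0.113098, Gamma_tst = 0.000000, Gamma_ttt = -1.862934
  tau = 0.375000: gamma = (-0.125000, -0.171875), gamma' = (-1.000000, -0.250000); Gamma_sss = 0.006773, Gamma_sst = -0.000796, Gamma_stt = -0.266733, Gamma_tss = -0.126248, Gamma_tst = 0.000103, Gamma_ttt = -1.776835
  tau = 0.500000: gamma = (-0.250000, -0.208333), gamma' = (-1.000000, -0.333333); Gamma_sss = 0.008818, Gamma_sst = -0.003879, Gamma_stt = -0.306459, Gamma_tss = -0.139574, Gamma_tst = 0.000609, Gamma_ttt = -1.664481
  tau = 0.625000: gamma = (-0.375000, -0.255208), gamma' = (-1.000000, -0.416667); Gamma_sss = 0.011040, Gamma_sst = -0.010772, Gamma_stt = -0.355020, Gamma_tss = -0.151073, Gamma_tst = 0.002031, Gamma_ttt = -1.531270
  tau = 0.750000: gamma = (-0.500000, -0.312500), gamma' = (-1.000000, -0.500000); Gamma_sss = 0.012695, Gamma_sst = -0.023710, Gamma_stt = -0.417216, Gamma_tss = -0.159224, Gamma_tst = 0.005291, Gamma_ttt = -1.382263
  tau = 0.875000: gamma = (-0.625000, -0.380208), gamma' = (-1.000000, -0.583333); Gamma_sss = 0.012428, Gamma_sst = -0.045784, Gamma_stt = -0.498321, Gamma_tss = -0.163052, Gamma_tst = 0.011903, Gamma_ttt = -1.220933
  tau = 1.000000: gamma = (-0.750000, -0.458333), gamma' = (-1.000000, -0.666667); Gamma_sss = 0.008020, Gamma_sst = -0.081191, Gamma_stt = -0.604441, Gamma_tss = -0.161802, Gamma_tst = 0.024240, Gamma_ttt = -1.048211
step 0: V^s = -0.1250, V^t = -0.8750
step 1: k1 = (0.001521, 0.011673), k2 = (0.014270, 0.152343), k3 = (0.013979, 0.149370), k4 = (0.031662, 0.273825); V <- V + (h/6)(k1 + 2k2 + 2k3 + k4): V^s = -0.1213, V^t = -0.8380
step 2: k1 = (0.031675, 0.273892), k2 = (0.053464, 0.371745), k3 = (0.052656, 0.365970), k4 = (0.078336, 0.428773); V <- V + (h/6)(k1 + 2k2 + 2k3 + k4): V^s = -0.1078, V^t = -0.7472
step 3: k1 = (0.078416, 0.429145), k2 = (0.109424, 0.455833), k3 = (0.108920, 0.453129), k4 = (0.147204, 0.447393); V <- V + (h/6)(k1 + 2k2 + 2k3 + k4): V^s = -0.0802, V^t = -0.6349
step 4: k1 = (0.147440, 0.448030), k2 = (0.195677, 0.415081), k3 = (0.196977, 0.417024), k4 = (0.258360, 0.362495); V <- V + (h/6)(k1 + 2k2 + 2k3 + k4): V^s = -0.0306, V^t = -0.5318

Answer: V^s = -0.0306, V^t = -0.5318


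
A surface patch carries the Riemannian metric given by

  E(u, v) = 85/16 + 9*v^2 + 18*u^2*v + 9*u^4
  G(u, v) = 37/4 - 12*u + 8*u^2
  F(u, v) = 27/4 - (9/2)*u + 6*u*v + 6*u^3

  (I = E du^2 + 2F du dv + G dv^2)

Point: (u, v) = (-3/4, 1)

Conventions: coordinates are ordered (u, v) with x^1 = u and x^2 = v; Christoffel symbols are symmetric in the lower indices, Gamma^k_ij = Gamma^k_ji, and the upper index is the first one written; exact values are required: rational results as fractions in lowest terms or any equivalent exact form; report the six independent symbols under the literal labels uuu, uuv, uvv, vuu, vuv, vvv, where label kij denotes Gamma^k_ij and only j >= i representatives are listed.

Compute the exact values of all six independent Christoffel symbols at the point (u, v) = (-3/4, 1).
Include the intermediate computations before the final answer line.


E = 6985/256, F = 99/32, G = 91/4 at the point
E_u = -675/16, E_v = 225/8, F_u = 93/8, F_v = -9/2, G_u = -24, G_v = 0
EG - F^2 = 312917/512;  g^inv = (512/312917) * [[91/4, -99/32], [-99/32, 6985/256]]
first-kind symbols [ij,l] = (1/2)(d_i g_jl + d_j g_il - d_l g_ij): [uu,u] = E_u/2 = -675/32, [uu,v] = F_u - E_v/2 = -39/16, [uv,u] = E_v/2 = 225/16, [uv,v] = G_u/2 = -12, [vv,u] = F_v - G_u/2 = 15/2, [vv,v] = G_v/2 = 0
Gamma^u_ij = (G*[ij,u] - F*[ij,v])/(EG - F^2), Gamma^v_ij = (E*[ij,v] - F*[ij,u])/(EG - F^2)

Answer: Gamma_uuu = -241839/312917, Gamma_uuv = 182808/312917, Gamma_uvv = 87360/312917, Gamma_vuu = -465/227576, Gamma_vuv = -17265/28447, Gamma_vvv = -1080/28447


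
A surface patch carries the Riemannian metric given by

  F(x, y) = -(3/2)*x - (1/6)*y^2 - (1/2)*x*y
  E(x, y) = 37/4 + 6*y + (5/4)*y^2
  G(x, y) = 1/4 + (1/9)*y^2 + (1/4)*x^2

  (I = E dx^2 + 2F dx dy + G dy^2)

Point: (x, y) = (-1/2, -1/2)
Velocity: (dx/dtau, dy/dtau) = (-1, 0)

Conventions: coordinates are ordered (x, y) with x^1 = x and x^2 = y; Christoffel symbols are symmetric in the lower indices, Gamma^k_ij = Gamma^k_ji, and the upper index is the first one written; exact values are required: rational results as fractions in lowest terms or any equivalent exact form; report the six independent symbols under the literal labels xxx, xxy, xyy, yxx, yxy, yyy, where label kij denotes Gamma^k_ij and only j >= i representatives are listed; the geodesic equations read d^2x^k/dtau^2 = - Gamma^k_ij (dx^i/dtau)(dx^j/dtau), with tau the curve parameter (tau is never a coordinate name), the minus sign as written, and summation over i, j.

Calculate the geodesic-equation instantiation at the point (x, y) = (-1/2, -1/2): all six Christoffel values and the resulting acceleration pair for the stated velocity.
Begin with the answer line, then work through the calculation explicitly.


Answer: Gamma_xxx = 696/623, Gamma_xxy = 290/623, Gamma_xyy = 214/1869, Gamma_yxx = -7830/623, Gamma_yxy = -726/623, Gamma_yyy = -32/89; accelerations (d^2x/dtau^2, d^2y/dtau^2) = (-696/623, 7830/623)

E = 105/16, F = 7/12, G = 49/144 at the point
E_x = 0, E_y = 19/4, F_x = -5/4, F_y = 5/12, G_x = -1/4, G_y = -1/9
EG - F^2 = 4361/2304;  g^inv = (2304/4361) * [[49/144, -7/12], [-7/12, 105/16]]
first-kind symbols [ij,l] = (1/2)(d_i g_jl + d_j g_il - d_l g_ij): [xx,x] = E_x/2 = 0, [xx,y] = F_x - E_y/2 = -29/8, [xy,x] = E_y/2 = 19/8, [xy,y] = G_x/2 = -1/8, [yy,x] = F_y - G_x/2 = 13/24, [yy,y] = G_y/2 = -1/18
Gamma^x_ij = (G*[ij,x] - F*[ij,y])/(EG - F^2), Gamma^y_ij = (E*[ij,y] - F*[ij,x])/(EG - F^2)
Gamma_xxx = 696/623, Gamma_xxy = 290/623, Gamma_xyy = 214/1869, Gamma_yxx = -7830/623, Gamma_yxy = -726/623, Gamma_yyy = -32/89
d^2x/dtau^2 = -(Gamma_xxx*(-1)^2 + 2*Gamma_xxy*(-1)*(0) + Gamma_xyy*(0)^2) = -696/623
d^2y/dtau^2 = -(Gamma_yxx*(-1)^2 + 2*Gamma_yxy*(-1)*(0) + Gamma_yyy*(0)^2) = 7830/623


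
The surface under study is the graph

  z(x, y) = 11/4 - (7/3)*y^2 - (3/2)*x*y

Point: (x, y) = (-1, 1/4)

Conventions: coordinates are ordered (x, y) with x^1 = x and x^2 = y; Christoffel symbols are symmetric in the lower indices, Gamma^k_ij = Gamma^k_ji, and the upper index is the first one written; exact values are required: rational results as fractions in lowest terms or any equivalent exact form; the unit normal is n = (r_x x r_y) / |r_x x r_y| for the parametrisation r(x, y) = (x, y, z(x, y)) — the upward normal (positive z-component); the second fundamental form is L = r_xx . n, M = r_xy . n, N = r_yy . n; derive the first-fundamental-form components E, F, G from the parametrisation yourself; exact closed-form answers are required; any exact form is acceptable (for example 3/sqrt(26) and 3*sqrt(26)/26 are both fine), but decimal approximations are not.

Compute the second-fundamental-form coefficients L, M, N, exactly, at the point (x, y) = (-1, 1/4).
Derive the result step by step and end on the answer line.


z_x = -3/8, z_y = 1/3, z_xx = 0, z_xy = -3/2, z_yy = -14/3
E = 73/64, F = -1/8, G = 10/9; answer radicand W^2 = 721/576
unnormalised second-form numerators: l = 0, m = -3/2, n = -14/3; L = l/sqrt(721/576), and similarly M = m/sqrt(W^2), N = n/sqrt(W^2)

Answer: L = 0, M = -36*sqrt(721)/721, N = -16*sqrt(721)/103


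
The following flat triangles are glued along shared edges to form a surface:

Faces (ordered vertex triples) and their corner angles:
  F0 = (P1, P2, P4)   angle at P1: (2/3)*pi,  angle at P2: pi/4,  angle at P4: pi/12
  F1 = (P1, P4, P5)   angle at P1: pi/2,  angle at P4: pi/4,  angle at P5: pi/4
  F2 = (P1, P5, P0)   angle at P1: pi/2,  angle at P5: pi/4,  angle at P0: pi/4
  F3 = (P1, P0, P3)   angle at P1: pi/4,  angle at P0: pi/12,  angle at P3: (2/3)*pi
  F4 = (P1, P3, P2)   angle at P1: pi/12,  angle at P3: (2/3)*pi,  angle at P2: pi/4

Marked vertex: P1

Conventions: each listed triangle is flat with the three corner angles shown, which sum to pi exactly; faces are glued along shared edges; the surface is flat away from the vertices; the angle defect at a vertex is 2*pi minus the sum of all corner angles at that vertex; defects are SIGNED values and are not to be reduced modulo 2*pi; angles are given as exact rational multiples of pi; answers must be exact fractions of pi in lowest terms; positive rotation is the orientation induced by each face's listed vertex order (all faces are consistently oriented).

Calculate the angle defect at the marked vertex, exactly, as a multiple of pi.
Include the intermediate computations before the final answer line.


Sum of corner angles at P1: 2*pi
defect = 2*pi - 2*pi

Answer: defect(P1) = 0


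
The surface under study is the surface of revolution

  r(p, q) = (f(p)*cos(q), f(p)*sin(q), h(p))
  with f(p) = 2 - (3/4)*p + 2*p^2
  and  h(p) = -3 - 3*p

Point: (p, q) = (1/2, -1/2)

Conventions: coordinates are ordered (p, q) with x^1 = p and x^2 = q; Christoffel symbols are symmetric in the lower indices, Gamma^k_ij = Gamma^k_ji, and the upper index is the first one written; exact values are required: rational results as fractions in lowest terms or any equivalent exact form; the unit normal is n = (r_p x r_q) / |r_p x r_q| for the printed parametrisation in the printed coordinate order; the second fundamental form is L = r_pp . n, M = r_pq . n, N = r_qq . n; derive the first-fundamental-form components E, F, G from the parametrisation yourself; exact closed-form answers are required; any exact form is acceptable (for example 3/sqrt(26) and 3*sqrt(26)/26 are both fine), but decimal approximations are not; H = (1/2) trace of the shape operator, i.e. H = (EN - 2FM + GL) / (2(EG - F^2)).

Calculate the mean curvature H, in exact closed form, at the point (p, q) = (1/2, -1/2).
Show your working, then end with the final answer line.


f = 17/8, f' = 5/4, f'' = 4, h' = -3, h'' = 0
E = 169/16, F = 0, G = 289/64; answer radicand W^2 = 169/16
unnormalised second-form numerators: l = 12, m = 0, n = -51/8; L = l/sqrt(169/16), and similarly M = m/sqrt(W^2), N = n/sqrt(W^2)
H = (E*n - 2*F*m + G*l) / (2*(EG - F^2)*sqrt(W^2)); E*n - 2*F*m + G*l = -1683/128, EG - F^2 = 48841/1024, so H = (-396/2873)/sqrt(169/16)

Answer: H = -1584/37349
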